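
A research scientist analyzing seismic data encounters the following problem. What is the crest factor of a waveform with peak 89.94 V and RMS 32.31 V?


Crest factor is the ratio of peak to RMS:
CF = V_peak / V_rms
   = 89.94 / 32.31
   = 2.7837

2.7837


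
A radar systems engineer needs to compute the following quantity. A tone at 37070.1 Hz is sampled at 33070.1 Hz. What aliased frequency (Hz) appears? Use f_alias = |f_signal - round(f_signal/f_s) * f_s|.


Compute the nearest integer multiple of fs to the signal:
n = round(37070.1 / 33070.1) = 1
f_alias = |37070.1 - 1 * 33070.1|
        = |37070.1 - 33070.1|
        = 4000.0 Hz

4000.0


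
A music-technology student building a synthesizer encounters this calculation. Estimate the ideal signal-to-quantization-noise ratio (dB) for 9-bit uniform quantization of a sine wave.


Theoretical SNR for a full-scale sinusoid:
SNR = 6.02 * N + 1.76
    = 6.02 * 9 + 1.76
    = 54.18 + 1.76
    = 55.94 dB

55.94 dB


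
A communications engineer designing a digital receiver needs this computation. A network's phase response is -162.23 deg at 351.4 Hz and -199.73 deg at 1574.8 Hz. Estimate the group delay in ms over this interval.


Group delay from phase difference:
tau = -d(phi)/d(omega)
d(phi) = -37.5 deg = -0.654498 rad
d(omega) = 2*pi*(1574.8 - 351.4) = 7686.8489 rad/s
tau = -(-0.654498) / 7686.8489
    = 0.0851 ms

0.0851 ms


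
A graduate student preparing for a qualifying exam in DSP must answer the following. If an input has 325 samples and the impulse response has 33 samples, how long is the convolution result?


Linear convolution output length:
L = N + M - 1
  = 325 + 33 - 1
  = 357 samples

357


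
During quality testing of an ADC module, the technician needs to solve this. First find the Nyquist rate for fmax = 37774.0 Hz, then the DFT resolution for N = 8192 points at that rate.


Step 1 — Nyquist sampling rate:
fs = 2 * fmax = 2 * 37774.0 = 75548.0 Hz

Step 2 — DFT bin spacing:
df = fs / N = 75548.0 / 8192 = 9.2222 Hz

9.2222 Hz


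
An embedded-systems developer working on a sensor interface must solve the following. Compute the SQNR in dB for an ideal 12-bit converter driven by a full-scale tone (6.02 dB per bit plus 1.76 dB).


Theoretical SNR for a full-scale sinusoid:
SNR = 6.02 * N + 1.76
    = 6.02 * 12 + 1.76
    = 72.24 + 1.76
    = 74.0 dB

74.0 dB


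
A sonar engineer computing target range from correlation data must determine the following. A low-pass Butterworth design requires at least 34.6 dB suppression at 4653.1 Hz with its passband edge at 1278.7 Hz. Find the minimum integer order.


Butterworth filter order formula:
n = log10(10^(A/10) - 1) / (2 * log10(f_stop/f_pass))
10^(34.6/10) - 1 = 2883.0315
f_stop/f_pass = 4653.1 / 1278.7 = 3.6389
n = 3.0838 -> ceil = 4

4


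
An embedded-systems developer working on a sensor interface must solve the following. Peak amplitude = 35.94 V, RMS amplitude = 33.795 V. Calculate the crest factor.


Crest factor is the ratio of peak to RMS:
CF = V_peak / V_rms
   = 35.94 / 33.795
   = 1.0635

1.0635


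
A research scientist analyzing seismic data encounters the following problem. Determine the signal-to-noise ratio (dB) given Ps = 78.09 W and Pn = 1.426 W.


SNR in decibels:
SNR = 10 * log10(Ps / Pn)
    = 10 * log10(78.09 / 1.426)
    = 10 * log10(54.7616)
    = 10 * 1.7385
    = 17.38 dB

17.38 dB


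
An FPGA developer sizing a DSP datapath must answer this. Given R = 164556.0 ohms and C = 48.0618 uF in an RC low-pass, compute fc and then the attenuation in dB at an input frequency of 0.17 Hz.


Step 1 — cutoff frequency:
fc = 1 / (2*pi*R*C)
C = 48.0618 uF = 4.80618e-05 F
fc = 1 / (2*pi*164556.0*4.80618e-05)
   = 0.0201236 Hz

Step 2 — magnitude at f = 0.17 Hz:
|H(f)| = 1 / sqrt(1 + (f/fc)^2)
f/fc = 0.17 / 0.0201236 = 8.447793
|H| = 1 / sqrt(1 + 71.365207) = 0.1175534
|H|_dB = 20*log10(0.1175534) = -18.6 dB

fc = 0.0201236 Hz; |H(0.17 Hz)| = -18.6 dB


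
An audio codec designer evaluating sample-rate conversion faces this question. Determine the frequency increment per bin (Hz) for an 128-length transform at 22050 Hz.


DFT frequency resolution:
df = fs / N
   = 22050 / 128
   = 172.2656 Hz

172.2656 Hz


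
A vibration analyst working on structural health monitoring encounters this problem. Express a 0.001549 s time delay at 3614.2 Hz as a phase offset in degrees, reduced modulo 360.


Phase shift from frequency and time delay:
phi = 360 * f * t_delay
    = 360 * 3614.2 * 0.001549
    = 2015.42 degrees
    mod 360 = 215.42 degrees

215.42 degrees


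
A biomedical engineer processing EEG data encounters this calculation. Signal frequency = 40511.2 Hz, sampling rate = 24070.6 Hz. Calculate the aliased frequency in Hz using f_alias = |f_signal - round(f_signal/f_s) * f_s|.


Compute the nearest integer multiple of fs to the signal:
n = round(40511.2 / 24070.6) = 2
f_alias = |40511.2 - 2 * 24070.6|
        = |40511.2 - 48141.2|
        = 7630.0 Hz

7630.0


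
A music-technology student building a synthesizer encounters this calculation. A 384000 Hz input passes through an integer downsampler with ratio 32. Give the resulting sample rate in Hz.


Decimation reduces the sample rate:
fs_out = fs_in / M
       = 384000 / 32
       = 12000.0 Hz

12000.0 Hz


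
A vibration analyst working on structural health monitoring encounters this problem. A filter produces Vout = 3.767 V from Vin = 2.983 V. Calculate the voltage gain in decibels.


Voltage gain in dB:
G = 20 * log10(Vout / Vin)
  = 20 * log10(3.767 / 2.983)
  = 20 * log10(1.262823)
  = 20 * 0.101342
  = 2.03 dB

2.03 dB


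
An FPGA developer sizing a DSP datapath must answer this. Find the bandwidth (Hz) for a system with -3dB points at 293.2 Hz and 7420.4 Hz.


Bandwidth is the difference of -3dB frequencies:
BW = f_high - f_low
   = 7420.4 - 293.2
   = 7127.2 Hz

7127.2 Hz


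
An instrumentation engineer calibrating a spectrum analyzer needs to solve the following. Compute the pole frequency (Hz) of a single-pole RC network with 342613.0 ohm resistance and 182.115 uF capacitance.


Cutoff frequency of a first-order RC filter:
fc = 1 / (2 * pi * R * C)
C = 182.115 uF = 0.000182115 F
fc = 1 / (2 * pi * 342613.0 * 0.000182115)
   = 1 / 392.03913672335
   = 0.002551 Hz

0.002551 Hz


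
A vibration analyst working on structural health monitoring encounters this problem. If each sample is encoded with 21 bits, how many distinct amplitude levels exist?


Number of quantization levels = 2^N
= 2^21
= 2097152

2097152


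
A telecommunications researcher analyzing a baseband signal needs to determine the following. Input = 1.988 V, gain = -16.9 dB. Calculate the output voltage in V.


Output voltage from dB gain:
V_out = V_in * 10^(gain_dB / 20)
      = 1.988 * 10^(-16.9 / 20)
      = 1.988 * 0.142889
      = 0.2841 V

0.2841 V


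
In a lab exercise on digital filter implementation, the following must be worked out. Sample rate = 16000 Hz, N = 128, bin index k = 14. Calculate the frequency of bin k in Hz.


Frequency of DFT bin k:
f_k = k * fs / N
    = 14 * 16000 / 128
    = 224000 / 128
    = 1750.0 Hz

1750.0 Hz


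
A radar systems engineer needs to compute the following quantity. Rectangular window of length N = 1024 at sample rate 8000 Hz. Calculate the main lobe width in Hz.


Main lobe width for a rectangular window:
Width = 2 * fs / N
      = 2 * 8000 / 1024
      = 16000 / 1024
      = 15.625 Hz

15.625 Hz


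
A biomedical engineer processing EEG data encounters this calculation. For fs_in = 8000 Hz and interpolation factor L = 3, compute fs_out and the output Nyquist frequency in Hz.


Step 1 — output sample rate after interpolation by L:
fs_out = L * fs_in = 3 * 8000 = 24000 Hz

Step 2 — Nyquist frequency of the output stream:
f_Nyq = fs_out / 2 = 24000 / 2 = 12000.0 Hz

fs_out = 24000 Hz; f_Nyquist = 12000.0 Hz


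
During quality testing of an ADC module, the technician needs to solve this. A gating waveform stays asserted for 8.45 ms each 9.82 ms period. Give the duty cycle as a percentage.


Duty cycle as a percentage:
DC = (t_on / T) * 100
   = (8.45 / 9.82) * 100
   = 0.860489 * 100
   = 86.05 %

86.05 %


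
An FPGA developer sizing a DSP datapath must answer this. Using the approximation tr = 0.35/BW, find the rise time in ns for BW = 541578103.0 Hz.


Rise time from bandwidth relationship:
tr = 0.35 / BW
   = 0.35 / 541578103.0
   = 6.46259511e-10 s
   = 0.6463 ns

0.6463 ns


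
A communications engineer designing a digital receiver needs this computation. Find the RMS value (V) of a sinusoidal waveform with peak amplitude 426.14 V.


RMS voltage for a sinusoidal waveform:
V_rms = V_peak / sqrt(2)
      = 426.14 / 1.414214
      = 301.326 V

301.326 V


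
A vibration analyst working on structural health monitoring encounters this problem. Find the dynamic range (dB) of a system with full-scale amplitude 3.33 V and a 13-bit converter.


Dynamic range from full-scale to LSB:
V_min = V_max / 2^bits = 3.33 / 2^13
DR = 20 * log10(V_max / V_min)
   = 20 * log10(2^13)
   = 20 * 13 * log10(2)
   = 78.27 dB

78.27 dB


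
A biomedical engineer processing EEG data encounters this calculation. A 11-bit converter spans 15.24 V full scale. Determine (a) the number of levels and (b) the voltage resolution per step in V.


Step 1 — number of quantization levels:
L = 2^N = 2^11 = 2048

Step 2 — LSB step size:
delta = Vfs / L
      = 15.24 / 2048
      = 0.00744141 V

Levels = 2048; step size = 0.00744141 V


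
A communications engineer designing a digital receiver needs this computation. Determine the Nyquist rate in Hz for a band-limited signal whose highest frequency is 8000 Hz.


The Nyquist rate is twice the maximum frequency component.
fs_min = 2 * fmax
      = 2 * 8000
      = 16000 Hz

16000


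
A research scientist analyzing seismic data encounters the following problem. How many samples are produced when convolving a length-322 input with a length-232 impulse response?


Linear convolution output length:
L = N + M - 1
  = 322 + 232 - 1
  = 553 samples

553


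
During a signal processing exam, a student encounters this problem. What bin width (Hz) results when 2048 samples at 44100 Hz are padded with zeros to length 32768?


Frequency resolution after zero-padding:
N_padded = 2048 * 16 = 32768
df = fs / N_padded
   = 44100 / 32768
   = 1.3458 Hz

1.3458 Hz


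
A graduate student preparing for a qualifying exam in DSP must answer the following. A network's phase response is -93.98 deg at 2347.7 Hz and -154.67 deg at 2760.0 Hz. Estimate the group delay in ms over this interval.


Group delay from phase difference:
tau = -d(phi)/d(omega)
d(phi) = -60.69 deg = -1.05924 rad
d(omega) = 2*pi*(2760.0 - 2347.7) = 2590.5573 rad/s
tau = -(-1.05924) / 2590.5573
    = 0.4089 ms

0.4089 ms


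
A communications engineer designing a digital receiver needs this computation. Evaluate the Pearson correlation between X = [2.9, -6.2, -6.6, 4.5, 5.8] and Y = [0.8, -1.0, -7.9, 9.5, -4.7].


Pearson correlation coefficient (population):
r = cov(X,Y) / (std(X) * std(Y))
Mean X = 0.08, Mean Y = -0.66
Cov(X,Y) = 15.2828
Std(X) = 5.371555, Std(Y) = 5.902745
r = 0.482

0.482


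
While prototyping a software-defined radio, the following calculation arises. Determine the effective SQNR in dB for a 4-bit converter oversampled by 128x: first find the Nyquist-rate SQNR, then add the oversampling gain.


Step 1 — baseline SQNR at Nyquist:
SQNR_base = 6.02*N + 1.76
          = 6.02*4 + 1.76
          = 25.84 dB

Step 2 — oversampling processing gain:
G = 10*log10(OSR) = 10*log10(128) = 21.07 dB

Step 3 — total:
SQNR_total = 25.84 + 21.07 = 46.91 dB

Base SQNR = 25.84 dB; oversampled SQNR = 46.91 dB


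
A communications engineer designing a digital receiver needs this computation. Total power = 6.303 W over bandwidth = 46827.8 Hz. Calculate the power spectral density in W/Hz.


Power spectral density:
PSD = P / BW
    = 6.303 / 46827.8
    = 0.0001346 W/Hz

0.0001346 W/Hz


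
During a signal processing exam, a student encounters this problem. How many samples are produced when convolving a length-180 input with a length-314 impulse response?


Linear convolution output length:
L = N + M - 1
  = 180 + 314 - 1
  = 493 samples

493


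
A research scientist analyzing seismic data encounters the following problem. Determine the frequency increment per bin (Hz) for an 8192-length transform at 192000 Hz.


DFT frequency resolution:
df = fs / N
   = 192000 / 8192
   = 23.4375 Hz

23.4375 Hz


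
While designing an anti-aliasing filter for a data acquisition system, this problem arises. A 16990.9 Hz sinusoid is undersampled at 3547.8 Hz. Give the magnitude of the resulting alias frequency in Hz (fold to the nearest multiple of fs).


Compute the nearest integer multiple of fs to the signal:
n = round(16990.9 / 3547.8) = 5
f_alias = |16990.9 - 5 * 3547.8|
        = |16990.9 - 17739.0|
        = 748.1 Hz

748.1


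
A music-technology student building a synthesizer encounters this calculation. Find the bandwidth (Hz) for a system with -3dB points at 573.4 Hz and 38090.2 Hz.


Bandwidth is the difference of -3dB frequencies:
BW = f_high - f_low
   = 38090.2 - 573.4
   = 37516.8 Hz

37516.8 Hz


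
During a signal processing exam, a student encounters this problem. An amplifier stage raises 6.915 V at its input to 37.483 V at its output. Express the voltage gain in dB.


Voltage gain in dB:
G = 20 * log10(Vout / Vin)
  = 20 * log10(37.483 / 6.915)
  = 20 * log10(5.420535)
  = 20 * 0.734042
  = 14.68 dB

14.68 dB


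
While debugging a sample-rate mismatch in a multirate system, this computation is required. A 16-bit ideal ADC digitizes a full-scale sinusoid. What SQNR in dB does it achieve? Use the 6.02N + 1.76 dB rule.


Theoretical SNR for a full-scale sinusoid:
SNR = 6.02 * N + 1.76
    = 6.02 * 16 + 1.76
    = 96.32 + 1.76
    = 98.08 dB

98.08 dB


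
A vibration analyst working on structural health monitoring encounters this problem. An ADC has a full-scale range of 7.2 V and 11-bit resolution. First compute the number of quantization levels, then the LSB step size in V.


Step 1 — number of quantization levels:
L = 2^N = 2^11 = 2048

Step 2 — LSB step size:
delta = Vfs / L
      = 7.2 / 2048
      = 0.00351563 V

Levels = 2048; step size = 0.00351563 V


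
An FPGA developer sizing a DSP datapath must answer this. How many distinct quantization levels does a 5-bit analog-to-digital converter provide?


Number of quantization levels = 2^N
= 2^5
= 32

32


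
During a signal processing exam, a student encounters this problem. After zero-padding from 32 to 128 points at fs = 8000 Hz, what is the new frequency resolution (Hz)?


Frequency resolution after zero-padding:
N_padded = 32 * 4 = 128
df = fs / N_padded
   = 8000 / 128
   = 62.5 Hz

62.5 Hz


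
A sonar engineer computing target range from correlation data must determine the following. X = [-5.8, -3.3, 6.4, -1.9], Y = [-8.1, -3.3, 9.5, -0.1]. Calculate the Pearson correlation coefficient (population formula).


Pearson correlation coefficient (population):
r = cov(X,Y) / (std(X) * std(Y))
Mean X = -1.15, Mean Y = -0.5
Cov(X,Y) = 29.14
Std(X) = 4.57739, Std(Y) = 6.437391
r = 0.9889

0.9889


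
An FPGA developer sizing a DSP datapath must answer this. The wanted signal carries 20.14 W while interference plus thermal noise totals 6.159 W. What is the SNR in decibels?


SNR in decibels:
SNR = 10 * log10(Ps / Pn)
    = 10 * log10(20.14 / 6.159)
    = 10 * log10(3.27)
    = 10 * 0.5145
    = 5.15 dB

5.15 dB


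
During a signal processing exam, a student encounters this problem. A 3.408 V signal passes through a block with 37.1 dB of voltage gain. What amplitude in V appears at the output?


Output voltage from dB gain:
V_out = V_in * 10^(gain_dB / 20)
      = 3.408 * 10^(37.1 / 20)
      = 3.408 * 71.614341
      = 244.0617 V

244.0617 V


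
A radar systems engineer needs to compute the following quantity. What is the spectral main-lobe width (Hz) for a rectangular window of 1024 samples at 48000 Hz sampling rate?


Main lobe width for a rectangular window:
Width = 2 * fs / N
      = 2 * 48000 / 1024
      = 96000 / 1024
      = 93.75 Hz

93.75 Hz


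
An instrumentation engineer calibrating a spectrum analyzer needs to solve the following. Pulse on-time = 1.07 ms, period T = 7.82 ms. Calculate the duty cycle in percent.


Duty cycle as a percentage:
DC = (t_on / T) * 100
   = (1.07 / 7.82) * 100
   = 0.136829 * 100
   = 13.68 %

13.68 %


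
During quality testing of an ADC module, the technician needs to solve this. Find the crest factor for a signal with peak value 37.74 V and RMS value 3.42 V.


Crest factor is the ratio of peak to RMS:
CF = V_peak / V_rms
   = 37.74 / 3.42
   = 11.0351

11.0351


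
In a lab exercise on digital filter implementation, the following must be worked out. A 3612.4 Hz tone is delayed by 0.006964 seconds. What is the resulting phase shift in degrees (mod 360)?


Phase shift from frequency and time delay:
phi = 360 * f * t_delay
    = 360 * 3612.4 * 0.006964
    = 9056.43 degrees
    mod 360 = 56.43 degrees

56.43 degrees


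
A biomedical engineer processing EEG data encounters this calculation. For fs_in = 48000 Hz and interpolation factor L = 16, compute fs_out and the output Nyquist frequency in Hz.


Step 1 — output sample rate after interpolation by L:
fs_out = L * fs_in = 16 * 48000 = 768000 Hz

Step 2 — Nyquist frequency of the output stream:
f_Nyq = fs_out / 2 = 768000 / 2 = 384000.0 Hz

fs_out = 768000 Hz; f_Nyquist = 384000.0 Hz


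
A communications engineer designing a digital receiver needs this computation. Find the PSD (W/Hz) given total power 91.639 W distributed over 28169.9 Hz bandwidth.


Power spectral density:
PSD = P / BW
    = 91.639 / 28169.9
    = 0.00325308 W/Hz

0.00325308 W/Hz


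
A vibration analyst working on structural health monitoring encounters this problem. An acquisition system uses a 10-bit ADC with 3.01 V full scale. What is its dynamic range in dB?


Dynamic range from full-scale to LSB:
V_min = V_max / 2^bits = 3.01 / 2^10
DR = 20 * log10(V_max / V_min)
   = 20 * log10(2^10)
   = 20 * 10 * log10(2)
   = 60.21 dB

60.21 dB


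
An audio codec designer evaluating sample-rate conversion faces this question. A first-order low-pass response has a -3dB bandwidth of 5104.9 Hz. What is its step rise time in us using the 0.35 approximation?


Rise time from bandwidth relationship:
tr = 0.35 / BW
   = 0.35 / 5104.9
   = 6.856157809e-05 s
   = 68.5616 us

68.5616 us


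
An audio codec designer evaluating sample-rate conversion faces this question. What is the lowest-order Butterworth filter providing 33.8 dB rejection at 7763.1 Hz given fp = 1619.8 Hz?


Butterworth filter order formula:
n = log10(10^(A/10) - 1) / (2 * log10(f_stop/f_pass))
10^(33.8/10) - 1 = 2397.8329
f_stop/f_pass = 7763.1 / 1619.8 = 4.7926
n = 2.4831 -> ceil = 3

3


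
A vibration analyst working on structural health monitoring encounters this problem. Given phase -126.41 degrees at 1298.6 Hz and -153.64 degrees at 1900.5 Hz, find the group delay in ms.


Group delay from phase difference:
tau = -d(phi)/d(omega)
d(phi) = -27.23 deg = -0.475253 rad
d(omega) = 2*pi*(1900.5 - 1298.6) = 3781.8492 rad/s
tau = -(-0.475253) / 3781.8492
    = 0.1257 ms

0.1257 ms


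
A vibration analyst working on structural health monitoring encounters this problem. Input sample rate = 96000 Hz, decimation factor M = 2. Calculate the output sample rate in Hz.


Decimation reduces the sample rate:
fs_out = fs_in / M
       = 96000 / 2
       = 48000.0 Hz

48000.0 Hz


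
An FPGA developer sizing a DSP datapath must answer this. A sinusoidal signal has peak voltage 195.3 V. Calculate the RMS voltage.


RMS voltage for a sinusoidal waveform:
V_rms = V_peak / sqrt(2)
      = 195.3 / 1.414214
      = 138.098 V

138.098 V


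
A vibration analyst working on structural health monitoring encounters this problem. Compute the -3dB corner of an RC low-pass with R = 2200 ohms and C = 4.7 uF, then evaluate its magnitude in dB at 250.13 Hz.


Step 1 — cutoff frequency:
fc = 1 / (2*pi*R*C)
C = 4.7 uF = 4.7e-06 F
fc = 1 / (2*pi*2200*4.7e-06)
   = 15.3922 Hz

Step 2 — magnitude at f = 250.13 Hz:
|H(f)| = 1 / sqrt(1 + (f/fc)^2)
f/fc = 250.13 / 15.3922 = 16.250439
|H| = 1 / sqrt(1 + 264.076768) = 0.0614206
|H|_dB = 20*log10(0.0614206) = -24.23 dB

fc = 15.3922 Hz; |H(250.13 Hz)| = -24.23 dB


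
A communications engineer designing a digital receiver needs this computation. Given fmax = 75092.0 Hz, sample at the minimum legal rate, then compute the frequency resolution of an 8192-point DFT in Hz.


Step 1 — Nyquist sampling rate:
fs = 2 * fmax = 2 * 75092.0 = 150184.0 Hz

Step 2 — DFT bin spacing:
df = fs / N = 150184.0 / 8192 = 18.333 Hz

18.333 Hz


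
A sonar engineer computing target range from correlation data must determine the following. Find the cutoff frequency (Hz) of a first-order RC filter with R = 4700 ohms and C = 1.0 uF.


Cutoff frequency of a first-order RC filter:
fc = 1 / (2 * pi * R * C)
C = 1.0 uF = 1e-06 F
fc = 1 / (2 * pi * 4700 * 1e-06)
   = 1 / 0.029530970943744
   = 33.862754 Hz

33.862754 Hz


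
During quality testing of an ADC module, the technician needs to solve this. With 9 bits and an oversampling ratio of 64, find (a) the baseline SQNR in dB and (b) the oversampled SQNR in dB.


Step 1 — baseline SQNR at Nyquist:
SQNR_base = 6.02*N + 1.76
          = 6.02*9 + 1.76
          = 55.94 dB

Step 2 — oversampling processing gain:
G = 10*log10(OSR) = 10*log10(64) = 18.06 dB

Step 3 — total:
SQNR_total = 55.94 + 18.06 = 74.0 dB

Base SQNR = 55.94 dB; oversampled SQNR = 74.0 dB


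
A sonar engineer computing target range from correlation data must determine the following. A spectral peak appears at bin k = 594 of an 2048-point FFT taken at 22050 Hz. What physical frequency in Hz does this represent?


Frequency of DFT bin k:
f_k = k * fs / N
    = 594 * 22050 / 2048
    = 13097700 / 2048
    = 6395.361 Hz

6395.361 Hz


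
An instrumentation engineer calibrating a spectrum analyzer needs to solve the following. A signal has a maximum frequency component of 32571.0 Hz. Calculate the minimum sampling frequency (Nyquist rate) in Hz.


The Nyquist rate is twice the maximum frequency component.
fs_min = 2 * fmax
      = 2 * 32571.0
      = 65142.0 Hz

65142.0


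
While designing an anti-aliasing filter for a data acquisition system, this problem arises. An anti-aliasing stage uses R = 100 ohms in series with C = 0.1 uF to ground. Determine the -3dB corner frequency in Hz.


Cutoff frequency of a first-order RC filter:
fc = 1 / (2 * pi * R * C)
C = 0.1 uF = 1e-07 F
fc = 1 / (2 * pi * 100 * 1e-07)
   = 1 / 6.2831853071796e-05
   = 15915.494309 Hz

15915.494309 Hz


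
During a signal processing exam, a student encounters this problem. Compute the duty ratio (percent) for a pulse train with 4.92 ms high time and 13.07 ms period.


Duty cycle as a percentage:
DC = (t_on / T) * 100
   = (4.92 / 13.07) * 100
   = 0.376435 * 100
   = 37.64 %

37.64 %


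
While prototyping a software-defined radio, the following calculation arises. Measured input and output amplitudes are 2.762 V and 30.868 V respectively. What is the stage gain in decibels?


Voltage gain in dB:
G = 20 * log10(Vout / Vin)
  = 20 * log10(30.868 / 2.762)
  = 20 * log10(11.175959)
  = 20 * 1.048285
  = 20.97 dB

20.97 dB


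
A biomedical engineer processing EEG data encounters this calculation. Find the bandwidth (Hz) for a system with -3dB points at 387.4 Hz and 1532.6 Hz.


Bandwidth is the difference of -3dB frequencies:
BW = f_high - f_low
   = 1532.6 - 387.4
   = 1145.2 Hz

1145.2 Hz


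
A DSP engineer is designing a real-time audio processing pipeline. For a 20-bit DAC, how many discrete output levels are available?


Number of quantization levels = 2^N
= 2^20
= 1048576

1048576


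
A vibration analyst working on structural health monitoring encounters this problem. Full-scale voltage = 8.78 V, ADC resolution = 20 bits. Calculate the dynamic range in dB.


Dynamic range from full-scale to LSB:
V_min = V_max / 2^bits = 8.78 / 2^20
DR = 20 * log10(V_max / V_min)
   = 20 * log10(2^20)
   = 20 * 20 * log10(2)
   = 120.41 dB

120.41 dB


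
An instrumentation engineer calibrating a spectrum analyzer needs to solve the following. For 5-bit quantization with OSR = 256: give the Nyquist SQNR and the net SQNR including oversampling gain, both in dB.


Step 1 — baseline SQNR at Nyquist:
SQNR_base = 6.02*N + 1.76
          = 6.02*5 + 1.76
          = 31.86 dB

Step 2 — oversampling processing gain:
G = 10*log10(OSR) = 10*log10(256) = 24.08 dB

Step 3 — total:
SQNR_total = 31.86 + 24.08 = 55.94 dB

Base SQNR = 31.86 dB; oversampled SQNR = 55.94 dB


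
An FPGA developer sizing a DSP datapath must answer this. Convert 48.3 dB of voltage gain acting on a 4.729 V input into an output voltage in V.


Output voltage from dB gain:
V_out = V_in * 10^(gain_dB / 20)
      = 4.729 * 10^(48.3 / 20)
      = 4.729 * 260.015956
      = 1229.6155 V

1229.6155 V


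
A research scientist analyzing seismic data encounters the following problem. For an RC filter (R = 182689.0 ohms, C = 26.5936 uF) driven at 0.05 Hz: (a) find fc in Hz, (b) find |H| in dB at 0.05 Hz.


Step 1 — cutoff frequency:
fc = 1 / (2*pi*R*C)
C = 26.5936 uF = 2.65936e-05 F
fc = 1 / (2*pi*182689.0*2.65936e-05)
   = 0.032759 Hz

Step 2 — magnitude at f = 0.05 Hz:
|H(f)| = 1 / sqrt(1 + (f/fc)^2)
f/fc = 0.05 / 0.032759 = 1.526298
|H| = 1 / sqrt(1 + 2.329586) = 0.5480307
|H|_dB = 20*log10(0.5480307) = -5.22 dB

fc = 0.032759 Hz; |H(0.05 Hz)| = -5.22 dB


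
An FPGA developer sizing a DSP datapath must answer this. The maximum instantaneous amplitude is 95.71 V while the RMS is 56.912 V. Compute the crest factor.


Crest factor is the ratio of peak to RMS:
CF = V_peak / V_rms
   = 95.71 / 56.912
   = 1.6817

1.6817


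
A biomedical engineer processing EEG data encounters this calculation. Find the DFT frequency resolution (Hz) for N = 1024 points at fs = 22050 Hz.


DFT frequency resolution:
df = fs / N
   = 22050 / 1024
   = 21.5332 Hz

21.5332 Hz


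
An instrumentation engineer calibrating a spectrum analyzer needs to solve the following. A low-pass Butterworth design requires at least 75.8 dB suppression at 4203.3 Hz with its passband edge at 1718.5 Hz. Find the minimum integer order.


Butterworth filter order formula:
n = log10(10^(A/10) - 1) / (2 * log10(f_stop/f_pass))
10^(75.8/10) - 1 = 38018938.6321
f_stop/f_pass = 4203.3 / 1718.5 = 2.4459
n = 9.757 -> ceil = 10

10


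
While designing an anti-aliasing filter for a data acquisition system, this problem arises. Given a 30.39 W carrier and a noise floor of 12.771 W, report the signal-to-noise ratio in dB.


SNR in decibels:
SNR = 10 * log10(Ps / Pn)
    = 10 * log10(30.39 / 12.771)
    = 10 * log10(2.3796)
    = 10 * 0.3765
    = 3.77 dB

3.77 dB


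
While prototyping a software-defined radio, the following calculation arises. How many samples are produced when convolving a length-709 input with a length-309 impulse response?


Linear convolution output length:
L = N + M - 1
  = 709 + 309 - 1
  = 1017 samples

1017


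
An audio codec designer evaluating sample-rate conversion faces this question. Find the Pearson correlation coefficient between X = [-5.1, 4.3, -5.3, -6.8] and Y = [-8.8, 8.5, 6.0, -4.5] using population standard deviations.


Pearson correlation coefficient (population):
r = cov(X,Y) / (std(X) * std(Y))
Mean X = -3.225, Mean Y = 0.3
Cov(X,Y) = 21.025
Std(X) = 4.393959, Std(Y) = 7.169031
r = 0.6675

0.6675


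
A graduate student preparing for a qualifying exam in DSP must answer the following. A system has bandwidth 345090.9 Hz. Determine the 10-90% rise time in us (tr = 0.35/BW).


Rise time from bandwidth relationship:
tr = 0.35 / BW
   = 0.35 / 345090.9
   = 1.014225527e-06 s
   = 1.0142 us

1.0142 us


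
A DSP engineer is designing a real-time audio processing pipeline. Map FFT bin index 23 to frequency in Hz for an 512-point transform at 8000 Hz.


Frequency of DFT bin k:
f_k = k * fs / N
    = 23 * 8000 / 512
    = 184000 / 512
    = 359.375 Hz

359.375 Hz


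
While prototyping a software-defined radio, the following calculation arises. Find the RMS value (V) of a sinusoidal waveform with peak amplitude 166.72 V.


RMS voltage for a sinusoidal waveform:
V_rms = V_peak / sqrt(2)
      = 166.72 / 1.414214
      = 117.889 V

117.889 V


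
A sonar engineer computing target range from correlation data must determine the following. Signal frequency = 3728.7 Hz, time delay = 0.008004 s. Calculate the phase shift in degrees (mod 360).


Phase shift from frequency and time delay:
phi = 360 * f * t_delay
    = 360 * 3728.7 * 0.008004
    = 10744.03 degrees
    mod 360 = 304.03 degrees

304.03 degrees


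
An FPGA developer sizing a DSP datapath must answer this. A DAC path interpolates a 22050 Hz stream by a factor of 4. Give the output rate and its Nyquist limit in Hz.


Step 1 — output sample rate after interpolation by L:
fs_out = L * fs_in = 4 * 22050 = 88200 Hz

Step 2 — Nyquist frequency of the output stream:
f_Nyq = fs_out / 2 = 88200 / 2 = 44100.0 Hz

fs_out = 88200 Hz; f_Nyquist = 44100.0 Hz


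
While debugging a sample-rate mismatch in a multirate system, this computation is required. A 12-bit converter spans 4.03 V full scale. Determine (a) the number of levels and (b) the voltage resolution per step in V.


Step 1 — number of quantization levels:
L = 2^N = 2^12 = 4096

Step 2 — LSB step size:
delta = Vfs / L
      = 4.03 / 4096
      = 0.00098389 V

Levels = 4096; step size = 0.00098389 V


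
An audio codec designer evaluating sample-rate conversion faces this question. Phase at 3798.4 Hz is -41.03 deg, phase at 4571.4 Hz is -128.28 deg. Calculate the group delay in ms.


Group delay from phase difference:
tau = -d(phi)/d(omega)
d(phi) = -87.25 deg = -1.5228 rad
d(omega) = 2*pi*(4571.4 - 3798.4) = 4856.9022 rad/s
tau = -(-1.5228) / 4856.9022
    = 0.3135 ms

0.3135 ms


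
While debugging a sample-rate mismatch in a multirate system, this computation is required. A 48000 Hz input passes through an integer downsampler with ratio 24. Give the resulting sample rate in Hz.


Decimation reduces the sample rate:
fs_out = fs_in / M
       = 48000 / 24
       = 2000.0 Hz

2000.0 Hz


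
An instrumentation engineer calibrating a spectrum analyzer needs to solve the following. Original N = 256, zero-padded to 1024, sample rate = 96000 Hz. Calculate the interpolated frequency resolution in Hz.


Frequency resolution after zero-padding:
N_padded = 256 * 4 = 1024
df = fs / N_padded
   = 96000 / 1024
   = 93.75 Hz

93.75 Hz


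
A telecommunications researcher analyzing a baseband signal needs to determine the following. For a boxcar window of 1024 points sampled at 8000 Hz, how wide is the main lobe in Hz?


Main lobe width for a rectangular window:
Width = 2 * fs / N
      = 2 * 8000 / 1024
      = 16000 / 1024
      = 15.625 Hz

15.625 Hz


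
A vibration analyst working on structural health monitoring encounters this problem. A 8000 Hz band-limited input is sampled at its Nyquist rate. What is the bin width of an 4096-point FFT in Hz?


Step 1 — Nyquist sampling rate:
fs = 2 * fmax = 2 * 8000 = 16000 Hz

Step 2 — DFT bin spacing:
df = fs / N = 16000 / 4096 = 3.9062 Hz

3.9062 Hz


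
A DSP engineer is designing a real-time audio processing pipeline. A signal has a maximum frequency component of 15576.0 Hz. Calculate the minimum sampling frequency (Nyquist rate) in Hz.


The Nyquist rate is twice the maximum frequency component.
fs_min = 2 * fmax
      = 2 * 15576.0
      = 31152.0 Hz

31152.0


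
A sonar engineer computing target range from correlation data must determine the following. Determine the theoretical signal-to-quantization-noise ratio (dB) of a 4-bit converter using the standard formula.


Theoretical SNR for a full-scale sinusoid:
SNR = 6.02 * N + 1.76
    = 6.02 * 4 + 1.76
    = 24.08 + 1.76
    = 25.84 dB

25.84 dB


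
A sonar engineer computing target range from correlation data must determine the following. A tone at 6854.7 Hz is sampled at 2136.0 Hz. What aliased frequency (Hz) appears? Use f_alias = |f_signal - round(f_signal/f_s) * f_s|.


Compute the nearest integer multiple of fs to the signal:
n = round(6854.7 / 2136.0) = 3
f_alias = |6854.7 - 3 * 2136.0|
        = |6854.7 - 6408.0|
        = 446.7 Hz

446.7


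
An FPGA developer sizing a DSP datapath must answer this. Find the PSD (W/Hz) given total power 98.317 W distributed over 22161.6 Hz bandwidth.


Power spectral density:
PSD = P / BW
    = 98.317 / 22161.6
    = 0.00443637 W/Hz

0.00443637 W/Hz


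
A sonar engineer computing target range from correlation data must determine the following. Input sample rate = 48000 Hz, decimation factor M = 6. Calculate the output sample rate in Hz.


Decimation reduces the sample rate:
fs_out = fs_in / M
       = 48000 / 6
       = 8000.0 Hz

8000.0 Hz


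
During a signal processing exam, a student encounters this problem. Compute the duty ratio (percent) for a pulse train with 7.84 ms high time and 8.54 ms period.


Duty cycle as a percentage:
DC = (t_on / T) * 100
   = (7.84 / 8.54) * 100
   = 0.918033 * 100
   = 91.8 %

91.8 %


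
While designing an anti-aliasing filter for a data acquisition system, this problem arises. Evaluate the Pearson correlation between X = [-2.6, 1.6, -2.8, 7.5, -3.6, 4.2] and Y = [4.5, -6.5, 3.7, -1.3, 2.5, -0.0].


Pearson correlation coefficient (population):
r = cov(X,Y) / (std(X) * std(Y))
Mean X = 0.7167, Mean Y = 0.4833
Cov(X,Y) = -8.881389
Std(X) = 4.101389, Std(Y) = 3.713227
r = -0.5832

-0.5832


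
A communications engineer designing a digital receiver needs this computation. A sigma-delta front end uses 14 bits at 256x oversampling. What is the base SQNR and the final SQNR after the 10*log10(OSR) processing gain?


Step 1 — baseline SQNR at Nyquist:
SQNR_base = 6.02*N + 1.76
          = 6.02*14 + 1.76
          = 86.04 dB

Step 2 — oversampling processing gain:
G = 10*log10(OSR) = 10*log10(256) = 24.08 dB

Step 3 — total:
SQNR_total = 86.04 + 24.08 = 110.12 dB

Base SQNR = 86.04 dB; oversampled SQNR = 110.12 dB


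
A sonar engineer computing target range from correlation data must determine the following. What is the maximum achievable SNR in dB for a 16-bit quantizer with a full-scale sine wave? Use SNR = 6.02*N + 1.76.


Theoretical SNR for a full-scale sinusoid:
SNR = 6.02 * N + 1.76
    = 6.02 * 16 + 1.76
    = 96.32 + 1.76
    = 98.08 dB

98.08 dB


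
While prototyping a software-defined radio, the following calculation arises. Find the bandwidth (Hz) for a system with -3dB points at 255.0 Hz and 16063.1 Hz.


Bandwidth is the difference of -3dB frequencies:
BW = f_high - f_low
   = 16063.1 - 255.0
   = 15808.1 Hz

15808.1 Hz


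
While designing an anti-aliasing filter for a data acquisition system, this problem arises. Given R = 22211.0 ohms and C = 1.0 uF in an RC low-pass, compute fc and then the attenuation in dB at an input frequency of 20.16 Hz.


Step 1 — cutoff frequency:
fc = 1 / (2*pi*R*C)
C = 1.0 uF = 1e-06 F
fc = 1 / (2*pi*22211.0*1e-06)
   = 7.16559 Hz

Step 2 — magnitude at f = 20.16 Hz:
|H(f)| = 1 / sqrt(1 + (f/fc)^2)
f/fc = 20.16 / 7.16559 = 2.813446
|H| = 1 / sqrt(1 + 7.915478) = 0.3349097
|H|_dB = 20*log10(0.3349097) = -9.5 dB

fc = 7.16559 Hz; |H(20.16 Hz)| = -9.5 dB


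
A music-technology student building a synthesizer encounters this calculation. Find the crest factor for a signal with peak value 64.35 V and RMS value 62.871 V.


Crest factor is the ratio of peak to RMS:
CF = V_peak / V_rms
   = 64.35 / 62.871
   = 1.0235

1.0235


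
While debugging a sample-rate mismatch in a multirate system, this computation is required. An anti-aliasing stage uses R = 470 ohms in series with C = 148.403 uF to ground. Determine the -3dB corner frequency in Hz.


Cutoff frequency of a first-order RC filter:
fc = 1 / (2 * pi * R * C)
C = 148.403 uF = 0.000148403 F
fc = 1 / (2 * pi * 470 * 0.000148403)
   = 1 / 0.43824846809644
   = 2.281811 Hz

2.281811 Hz


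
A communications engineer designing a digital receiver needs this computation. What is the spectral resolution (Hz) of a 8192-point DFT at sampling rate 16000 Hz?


DFT frequency resolution:
df = fs / N
   = 16000 / 8192
   = 1.9531 Hz

1.9531 Hz


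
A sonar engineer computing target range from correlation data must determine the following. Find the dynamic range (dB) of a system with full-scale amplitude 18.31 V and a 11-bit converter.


Dynamic range from full-scale to LSB:
V_min = V_max / 2^bits = 18.31 / 2^11
DR = 20 * log10(V_max / V_min)
   = 20 * log10(2^11)
   = 20 * 11 * log10(2)
   = 66.23 dB

66.23 dB


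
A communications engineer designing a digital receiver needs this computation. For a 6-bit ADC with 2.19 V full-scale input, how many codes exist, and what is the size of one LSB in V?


Step 1 — number of quantization levels:
L = 2^N = 2^6 = 64

Step 2 — LSB step size:
delta = Vfs / L
      = 2.19 / 64
      = 0.03421875 V

Levels = 64; step size = 0.03421875 V


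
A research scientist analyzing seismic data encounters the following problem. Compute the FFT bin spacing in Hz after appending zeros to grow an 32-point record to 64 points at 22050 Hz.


Frequency resolution after zero-padding:
N_padded = 32 * 2 = 64
df = fs / N_padded
   = 22050 / 64
   = 344.5312 Hz

344.5312 Hz


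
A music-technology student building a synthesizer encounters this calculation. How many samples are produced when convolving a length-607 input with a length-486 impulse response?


Linear convolution output length:
L = N + M - 1
  = 607 + 486 - 1
  = 1092 samples

1092


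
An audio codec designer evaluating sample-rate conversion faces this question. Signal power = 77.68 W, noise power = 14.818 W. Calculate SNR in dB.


SNR in decibels:
SNR = 10 * log10(Ps / Pn)
    = 10 * log10(77.68 / 14.818)
    = 10 * log10(5.2423)
    = 10 * 0.7195
    = 7.2 dB

7.2 dB


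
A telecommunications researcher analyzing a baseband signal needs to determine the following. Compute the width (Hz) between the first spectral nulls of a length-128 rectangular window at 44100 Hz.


Main lobe width for a rectangular window:
Width = 2 * fs / N
      = 2 * 44100 / 128
      = 88200 / 128
      = 689.062 Hz

689.062 Hz


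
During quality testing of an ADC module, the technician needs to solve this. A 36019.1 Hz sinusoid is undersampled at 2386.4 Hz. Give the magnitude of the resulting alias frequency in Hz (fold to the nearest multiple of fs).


Compute the nearest integer multiple of fs to the signal:
n = round(36019.1 / 2386.4) = 15
f_alias = |36019.1 - 15 * 2386.4|
        = |36019.1 - 35796.0|
        = 223.1 Hz

223.1


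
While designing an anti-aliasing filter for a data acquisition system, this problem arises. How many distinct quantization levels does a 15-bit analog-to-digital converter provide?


Number of quantization levels = 2^N
= 2^15
= 32768

32768


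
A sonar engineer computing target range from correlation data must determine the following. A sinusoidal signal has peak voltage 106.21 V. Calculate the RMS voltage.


RMS voltage for a sinusoidal waveform:
V_rms = V_peak / sqrt(2)
      = 106.21 / 1.414214
      = 75.102 V

75.102 V


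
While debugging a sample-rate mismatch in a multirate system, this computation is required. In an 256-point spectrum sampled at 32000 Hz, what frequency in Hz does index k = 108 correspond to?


Frequency of DFT bin k:
f_k = k * fs / N
    = 108 * 32000 / 256
    = 3456000 / 256
    = 13500.0 Hz

13500.0 Hz
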